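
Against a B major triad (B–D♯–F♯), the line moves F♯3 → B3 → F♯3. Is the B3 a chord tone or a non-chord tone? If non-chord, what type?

B major triad contains B, D♯, F♯; B is the root, so it is a chord tone.

Chord tone (the root of B major triad).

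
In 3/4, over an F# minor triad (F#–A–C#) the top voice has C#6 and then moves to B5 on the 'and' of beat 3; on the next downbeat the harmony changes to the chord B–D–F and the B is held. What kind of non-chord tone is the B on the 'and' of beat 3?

The harmony at that moment is F# minor triad (F#, A, C#); B5 is not a chord tone.
It is approached by step down from C#6 and then sustained as the same pitch into the next harmony.
Arriving early and becoming a chord tone when the harmony changes — an anticipation.

Anticipation.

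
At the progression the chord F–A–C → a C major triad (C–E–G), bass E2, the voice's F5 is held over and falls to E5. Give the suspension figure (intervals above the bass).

At the second chord the bass is E2. The suspended F5 lies a ninth above the bass; after resolving down by step to E5, the interval above the bass becomes an octave.
Suspension figures are named by those two intervals: 9–8.

9–8 suspension.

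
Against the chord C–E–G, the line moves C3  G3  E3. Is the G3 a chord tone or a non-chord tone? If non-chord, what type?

C major triad contains C, E, G; G is the fifth, so it is a chord tone.

Chord tone (the fifth of C major triad).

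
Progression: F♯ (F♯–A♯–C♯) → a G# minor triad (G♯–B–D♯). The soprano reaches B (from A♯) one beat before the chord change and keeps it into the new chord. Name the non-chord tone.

B is an anticipation.

The harmony at that moment is F♯ major triad (F♯, A♯, C♯); B is not a chord tone.
It is approached by step up from A♯ and then sustained as the same pitch into the next harmony.
Arriving early and becoming a chord tone when the harmony changes — an anticipation.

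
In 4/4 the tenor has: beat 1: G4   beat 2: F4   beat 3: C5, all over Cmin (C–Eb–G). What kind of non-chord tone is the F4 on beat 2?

Escape tone.

The harmony at that moment is C minor triad (C, Eb, G); F4 is not a chord tone.
It is approached by step down from G4 and left by leap up to C5.
Step in, leap out, on a weak beat — an escape tone.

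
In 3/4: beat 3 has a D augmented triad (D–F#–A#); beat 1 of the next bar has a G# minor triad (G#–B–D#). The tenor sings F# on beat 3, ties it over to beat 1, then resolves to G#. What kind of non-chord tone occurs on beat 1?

The harmony at that moment is G# minor triad (G#, B, D#); F# is not a chord tone.
It is held over (the same pitch as the preceding F#) and left by step up to G#.
Held over from the previous chord and resolving up by step — a retardation.

Retardation.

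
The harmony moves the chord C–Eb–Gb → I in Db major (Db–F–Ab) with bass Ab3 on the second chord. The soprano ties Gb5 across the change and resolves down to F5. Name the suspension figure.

At the second chord the bass is Ab3. The suspended Gb5 lies a seventh above the bass; after resolving down by step to F5, the interval above the bass becomes a sixth.
Suspension figures are named by those two intervals: 7–6.

7–6 suspension.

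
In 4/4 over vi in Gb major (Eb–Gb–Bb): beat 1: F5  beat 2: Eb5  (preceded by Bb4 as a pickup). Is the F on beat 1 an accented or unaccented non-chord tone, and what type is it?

Accented appoggiatura.

The harmony at that moment is Eb minor triad (Eb, Gb, Bb); F5 is not a chord tone.
It is approached by leap up from Bb4 and left by step down to Eb5.
Leap in, step out — an appoggiatura.
It falls on the downbeat, so it is accented.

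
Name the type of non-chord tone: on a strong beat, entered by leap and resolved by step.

Approach: by leap. Departure: by step. Metric position: strong.
Leap in, step out, in a metrically strong position — an appoggiatura. (It is the mirror image of the escape tone, which steps in and leaps out from a weak position.)

Appoggiatura.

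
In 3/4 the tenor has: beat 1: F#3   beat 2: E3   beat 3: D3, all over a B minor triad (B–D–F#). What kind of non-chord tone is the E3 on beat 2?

The harmony at that moment is B minor triad (B, D, F#); E3 is not a chord tone.
It is approached by step down from F#3 and left by step down to D3.
Step in, step out in the same direction — a passing tone.

Passing tone.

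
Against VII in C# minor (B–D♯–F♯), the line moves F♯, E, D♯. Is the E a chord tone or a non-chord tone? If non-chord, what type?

Non-chord tone — a passing tone.

The harmony at that moment is B major triad (B, D♯, F♯); E is not a chord tone.
It is approached by step down from F♯ and left by step down to D♯.
Step in, step out in the same direction — a passing tone.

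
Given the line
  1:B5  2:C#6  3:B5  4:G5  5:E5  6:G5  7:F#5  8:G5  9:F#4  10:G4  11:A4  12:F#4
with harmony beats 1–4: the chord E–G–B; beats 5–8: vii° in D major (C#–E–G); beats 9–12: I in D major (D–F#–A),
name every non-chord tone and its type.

C#6 (beat 2) — neighbor tone; F#5 (beat 7) — neighbor tone; G4 (beat 10) — passing tone.

The harmony at that moment is E minor triad (E, G, B); C#6 is not a chord tone.
It is approached by step up from B5 and left by step down to B5.
Step away and step back to the same note — a neighbor tone (upper neighbor).
The harmony at that moment is C# diminished triad (C#, E, G); F#5 is not a chord tone.
It is approached by step down from G5 and left by step up to G5.
Step away and step back to the same note — a neighbor tone (lower neighbor).
The harmony at that moment is D major triad (D, F#, A); G4 is not a chord tone.
It is approached by step up from F#4 and left by step up to A4.
Step in, step out in the same direction — a passing tone.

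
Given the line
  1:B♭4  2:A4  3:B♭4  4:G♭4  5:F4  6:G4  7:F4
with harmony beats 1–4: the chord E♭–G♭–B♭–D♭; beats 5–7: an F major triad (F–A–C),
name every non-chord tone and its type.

A4 (beat 2) — neighbor tone; G4 (beat 6) — neighbor tone.

The harmony at that moment is E♭ minor seventh chord (E♭, G♭, B♭, D♭); A4 is not a chord tone.
It is approached by step down from B♭4 and left by step up to B♭4.
Step away and step back to the same note — a neighbor tone (lower neighbor).
The harmony at that moment is F major triad (F, A, C); G4 is not a chord tone.
It is approached by step up from F4 and left by step down to F4.
Step away and step back to the same note — a neighbor tone (upper neighbor).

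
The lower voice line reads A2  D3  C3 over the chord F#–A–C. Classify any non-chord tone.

The harmony at that moment is F# diminished triad (F#, A, C); D3 is not a chord tone.
It is approached by leap up from A2 and left by step down to C3.
Leap in, step out — an appoggiatura.

D3 is an appoggiatura.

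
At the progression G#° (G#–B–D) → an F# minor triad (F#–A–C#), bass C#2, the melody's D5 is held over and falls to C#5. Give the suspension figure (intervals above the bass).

9–8 suspension.

At the second chord the bass is C#2. The suspended D5 lies a ninth above the bass; after resolving down by step to C#5, the interval above the bass becomes an octave.
Suspension figures are named by those two intervals: 9–8.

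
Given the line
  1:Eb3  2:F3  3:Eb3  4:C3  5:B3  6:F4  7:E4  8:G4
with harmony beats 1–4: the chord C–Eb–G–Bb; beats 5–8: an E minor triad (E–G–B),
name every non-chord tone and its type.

The harmony at that moment is C minor seventh chord (C, Eb, G, Bb); F3 is not a chord tone.
It is approached by step up from Eb3 and left by step down to Eb3.
Step away and step back to the same note — a neighbor tone (upper neighbor).
The harmony at that moment is E minor triad (E, G, B); F4 is not a chord tone.
It is approached by leap up from B3 and left by step down to E4.
Leap in, step out — an appoggiatura.

F3 (beat 2) — neighbor tone; F4 (beat 6) — appoggiatura.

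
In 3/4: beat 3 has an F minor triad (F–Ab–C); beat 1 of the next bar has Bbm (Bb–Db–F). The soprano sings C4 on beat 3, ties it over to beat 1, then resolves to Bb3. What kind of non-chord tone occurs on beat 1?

The harmony at that moment is Bb minor triad (Bb, Db, F); C4 is not a chord tone.
It is held over (the same pitch as the preceding C4) and left by step down to Bb3.
Held over from the previous chord and resolving down by step — a suspension.

Suspension.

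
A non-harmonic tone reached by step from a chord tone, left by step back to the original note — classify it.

Neighbor tone.

Approach: by step. Departure: by step in the opposite direction, back to the starting pitch.
Stepwise on both sides but reversing to return to the same chord tone — a neighbor tone. (Had it continued onward in the same direction it would be a passing tone instead.)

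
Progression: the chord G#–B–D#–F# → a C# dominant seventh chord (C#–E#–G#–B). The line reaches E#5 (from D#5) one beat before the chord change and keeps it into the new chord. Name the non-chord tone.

E#5 is an anticipation.

The harmony at that moment is G# minor seventh chord (G#, B, D#, F#); E#5 is not a chord tone.
It is approached by step up from D#5 and then sustained as the same pitch into the next harmony.
Arriving early and becoming a chord tone when the harmony changes — an anticipation.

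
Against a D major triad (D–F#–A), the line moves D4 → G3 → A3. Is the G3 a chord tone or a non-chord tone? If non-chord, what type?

Non-chord tone — an appoggiatura.

The harmony at that moment is D major triad (D, F#, A); G3 is not a chord tone.
It is approached by leap down from D4 and left by step up to A3.
Leap in, step out — an appoggiatura.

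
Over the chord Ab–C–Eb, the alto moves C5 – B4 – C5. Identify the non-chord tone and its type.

B4 is a neighbor tone.

The harmony at that moment is Ab major triad (Ab, C, Eb); B4 is not a chord tone.
It is approached by step down from C5 and left by step up to C5.
Step away and step back to the same note — a neighbor tone (lower neighbor).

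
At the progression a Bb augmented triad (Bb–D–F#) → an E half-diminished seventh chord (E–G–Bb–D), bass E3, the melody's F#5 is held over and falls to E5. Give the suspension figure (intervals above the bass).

At the second chord the bass is E3. The suspended F#5 lies a ninth above the bass; after resolving down by step to E5, the interval above the bass becomes an octave.
Suspension figures are named by those two intervals: 9–8.

9–8 suspension.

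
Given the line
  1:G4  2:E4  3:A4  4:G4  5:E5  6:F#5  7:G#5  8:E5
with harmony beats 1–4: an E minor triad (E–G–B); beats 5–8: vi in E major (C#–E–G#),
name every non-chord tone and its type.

The harmony at that moment is E minor triad (E, G, B); A4 is not a chord tone.
It is approached by leap up from E4 and left by step down to G4.
Leap in, step out — an appoggiatura.
The harmony at that moment is C# minor triad (C#, E, G#); F#5 is not a chord tone.
It is approached by step up from E5 and left by step up to G#5.
Step in, step out in the same direction — a passing tone.

A4 (beat 3) — appoggiatura; F#5 (beat 6) — passing tone.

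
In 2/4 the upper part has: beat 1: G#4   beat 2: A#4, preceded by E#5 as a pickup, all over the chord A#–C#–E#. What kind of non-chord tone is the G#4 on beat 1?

The harmony at that moment is A# minor triad (A#, C#, E#); G#4 is not a chord tone.
It is approached by leap down from E#5 and left by step up to A#4.
Leap in, step out, metrically accented — an appoggiatura.

Appoggiatura.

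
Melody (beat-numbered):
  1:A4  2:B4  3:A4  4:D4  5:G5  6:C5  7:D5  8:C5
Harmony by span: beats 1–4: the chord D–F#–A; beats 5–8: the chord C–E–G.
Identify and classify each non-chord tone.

The harmony at that moment is D major triad (D, F#, A); B4 is not a chord tone.
It is approached by step up from A4 and left by step down to A4.
Step away and step back to the same note — a neighbor tone (upper neighbor).
The harmony at that moment is C major triad (C, E, G); D5 is not a chord tone.
It is approached by step up from C5 and left by step down to C5.
Step away and step back to the same note — a neighbor tone (upper neighbor).

B4 (beat 2) — neighbor tone; D5 (beat 7) — neighbor tone.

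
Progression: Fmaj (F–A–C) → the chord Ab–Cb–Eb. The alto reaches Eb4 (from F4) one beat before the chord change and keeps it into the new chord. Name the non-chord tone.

The harmony at that moment is F major triad (F, A, C); Eb4 is not a chord tone.
It is approached by step down from F4 and then sustained as the same pitch into the next harmony.
Arriving early and becoming a chord tone when the harmony changes — an anticipation.

Eb4 is an anticipation.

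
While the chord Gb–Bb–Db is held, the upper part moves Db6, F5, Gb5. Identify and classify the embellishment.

The harmony at that moment is Gb major triad (Gb, Bb, Db); F5 is not a chord tone.
It is approached by leap down from Db6 and left by step up to Gb5.
Leap in, step out — an appoggiatura.

F5 is an appoggiatura.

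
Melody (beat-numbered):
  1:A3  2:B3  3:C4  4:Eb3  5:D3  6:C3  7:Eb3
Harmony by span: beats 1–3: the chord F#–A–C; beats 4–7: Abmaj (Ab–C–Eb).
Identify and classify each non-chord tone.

The harmony at that moment is F# diminished triad (F#, A, C); B3 is not a chord tone.
It is approached by step up from A3 and left by step up to C4.
Step in, step out in the same direction — a passing tone.
The harmony at that moment is Ab major triad (Ab, C, Eb); D3 is not a chord tone.
It is approached by step down from Eb3 and left by step down to C3.
Step in, step out in the same direction — a passing tone.

B3 (beat 2) — passing tone; D3 (beat 5) — passing tone.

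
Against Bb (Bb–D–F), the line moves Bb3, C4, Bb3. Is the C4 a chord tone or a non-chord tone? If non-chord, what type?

The harmony at that moment is Bb major triad (Bb, D, F); C4 is not a chord tone.
It is approached by step up from Bb3 and left by step down to Bb3.
Step away and step back to the same note — a neighbor tone (upper neighbor).

Non-chord tone — a neighbor tone.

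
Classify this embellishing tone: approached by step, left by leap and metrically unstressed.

Approach: by step. Departure: by leap. Metric position: weak.
Step in, leap out, from a weak position — an escape tone (échappée). (It is the mirror image of the appoggiatura, which leaps in and steps out on a strong beat.)

Escape tone.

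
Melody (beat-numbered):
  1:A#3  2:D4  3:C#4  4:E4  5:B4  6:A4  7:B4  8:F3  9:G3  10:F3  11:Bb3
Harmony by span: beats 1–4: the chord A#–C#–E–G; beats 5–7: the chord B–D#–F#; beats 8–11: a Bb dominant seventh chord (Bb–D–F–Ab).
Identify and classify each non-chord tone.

The harmony at that moment is A# diminished seventh chord (A#, C#, E, G); D4 is not a chord tone.
It is approached by leap up from A#3 and left by step down to C#4.
Leap in, step out — an appoggiatura.
The harmony at that moment is B major triad (B, D#, F#); A4 is not a chord tone.
It is approached by step down from B4 and left by step up to B4.
Step away and step back to the same note — a neighbor tone (lower neighbor).
The harmony at that moment is Bb dominant seventh chord (Bb, D, F, Ab); G3 is not a chord tone.
It is approached by step up from F3 and left by step down to F3.
Step away and step back to the same note — a neighbor tone (upper neighbor).

D4 (beat 2) — appoggiatura; A4 (beat 6) — neighbor tone; G3 (beat 9) — neighbor tone.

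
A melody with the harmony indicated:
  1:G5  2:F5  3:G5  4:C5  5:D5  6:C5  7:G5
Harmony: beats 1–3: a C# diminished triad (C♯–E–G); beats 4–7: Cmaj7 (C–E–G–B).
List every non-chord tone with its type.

The harmony at that moment is C♯ diminished triad (C♯, E, G); F5 is not a chord tone.
It is approached by step down from G5 and left by step up to G5.
Step away and step back to the same note — a neighbor tone (lower neighbor).
The harmony at that moment is C major seventh chord (C, E, G, B); D5 is not a chord tone.
It is approached by step up from C5 and left by step down to C5.
Step away and step back to the same note — a neighbor tone (upper neighbor).

F5 (beat 2) — neighbor tone; D5 (beat 5) — neighbor tone.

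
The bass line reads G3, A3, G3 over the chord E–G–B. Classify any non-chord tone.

The harmony at that moment is E minor triad (E, G, B); A3 is not a chord tone.
It is approached by step up from G3 and left by step down to G3.
Step away and step back to the same note — a neighbor tone (upper neighbor).

A3 is a neighbor tone.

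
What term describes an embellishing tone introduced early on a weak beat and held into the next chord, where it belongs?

Approach: ahead of the chord change (typically by step), so it is dissonant against the current harmony. Departure: none — the same pitch is restated or held and is a chord tone of the new harmony.
Dissonant first, consonant once the harmony catches up: the note simply arrives early — an anticipation. (The reverse timing, consonant first and dissonant after the change, would be a suspension or retardation.)

Anticipation.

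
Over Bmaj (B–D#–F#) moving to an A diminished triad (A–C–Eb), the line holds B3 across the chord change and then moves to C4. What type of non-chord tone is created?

The harmony at that moment is A diminished triad (A, C, Eb); B3 is not a chord tone.
It is held over (the same pitch as the preceding B3) and left by step up to C4.
Held over from the previous chord and resolving up by step — a retardation.

B3 is a retardation.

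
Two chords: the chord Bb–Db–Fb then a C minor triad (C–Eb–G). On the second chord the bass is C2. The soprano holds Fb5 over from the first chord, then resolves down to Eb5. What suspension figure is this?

4–3 suspension.

At the second chord the bass is C2. The suspended Fb5 lies a fourth above the bass; after resolving down by step to Eb5, the interval above the bass becomes a third.
Suspension figures are named by those two intervals: 4–3.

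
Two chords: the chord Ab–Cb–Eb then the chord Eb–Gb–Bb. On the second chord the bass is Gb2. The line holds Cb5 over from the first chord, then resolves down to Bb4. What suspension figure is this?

At the second chord the bass is Gb2. The suspended Cb5 lies a fourth above the bass; after resolving down by step to Bb4, the interval above the bass becomes a third.
Suspension figures are named by those two intervals: 4–3.

4–3 suspension.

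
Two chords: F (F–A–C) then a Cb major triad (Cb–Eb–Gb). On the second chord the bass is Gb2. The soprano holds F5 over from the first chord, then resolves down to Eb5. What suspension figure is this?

At the second chord the bass is Gb2. The suspended F5 lies a seventh above the bass; after resolving down by step to Eb5, the interval above the bass becomes a sixth.
Suspension figures are named by those two intervals: 7–6.

7–6 suspension.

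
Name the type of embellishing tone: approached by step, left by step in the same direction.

Passing tone.

Approach: by step. Departure: by step, continuing in the same direction.
Stepwise on both sides with no change of direction means the note fills in the space between two different chord tones — a passing tone. (Had it turned back to its starting note it would be a neighbor tone instead.)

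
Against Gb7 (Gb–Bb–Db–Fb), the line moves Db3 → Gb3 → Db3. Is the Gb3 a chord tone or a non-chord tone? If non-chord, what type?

Gb dominant seventh chord contains Gb, Bb, Db, Fb; Gb is the root, so it is a chord tone.

Chord tone (the root of Gb dominant seventh chord).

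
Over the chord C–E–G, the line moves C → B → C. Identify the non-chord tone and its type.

B is a neighbor tone.

The harmony at that moment is C major triad (C, E, G); B is not a chord tone.
It is approached by step down from C and left by step up to C.
Step away and step back to the same note — a neighbor tone (lower neighbor).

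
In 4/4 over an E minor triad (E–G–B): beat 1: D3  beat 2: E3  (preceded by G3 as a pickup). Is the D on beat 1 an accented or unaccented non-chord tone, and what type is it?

Accented appoggiatura.

The harmony at that moment is E minor triad (E, G, B); D3 is not a chord tone.
It is approached by leap down from G3 and left by step up to E3.
Leap in, step out — an appoggiatura.
It falls on the downbeat, so it is accented.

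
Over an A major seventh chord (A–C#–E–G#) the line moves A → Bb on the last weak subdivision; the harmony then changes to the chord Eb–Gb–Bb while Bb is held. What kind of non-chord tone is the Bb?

Bb is an anticipation.

The harmony at that moment is A major seventh chord (A, C#, E, G#); Bb is not a chord tone.
It is approached by step up from A and then sustained as the same pitch into the next harmony.
Arriving early and becoming a chord tone when the harmony changes — an anticipation.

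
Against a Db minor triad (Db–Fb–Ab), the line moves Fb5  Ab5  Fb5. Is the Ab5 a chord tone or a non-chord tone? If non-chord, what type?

Chord tone (the fifth of Db minor triad).

Db minor triad contains Db, Fb, Ab; Ab is the fifth, so it is a chord tone.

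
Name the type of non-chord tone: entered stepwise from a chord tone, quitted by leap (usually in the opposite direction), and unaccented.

Escape tone.

Approach: by step. Departure: by leap. Metric position: weak.
Step in, leap out, from a weak position — an escape tone (échappée). (It is the mirror image of the appoggiatura, which leaps in and steps out on a strong beat.)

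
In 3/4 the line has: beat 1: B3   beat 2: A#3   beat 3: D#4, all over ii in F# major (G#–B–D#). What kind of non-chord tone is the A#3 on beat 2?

Escape tone.

The harmony at that moment is G# minor triad (G#, B, D#); A#3 is not a chord tone.
It is approached by step down from B3 and left by leap up to D#4.
Step in, leap out, on a weak beat — an escape tone.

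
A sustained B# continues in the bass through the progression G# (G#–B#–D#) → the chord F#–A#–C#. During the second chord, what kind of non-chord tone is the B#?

The harmony at that moment is F# major triad (F#, A#, C#); B# is not a chord tone.
It is held over (the same pitch as the preceding B#) and then sustained as the same pitch into the next harmony.
Sustained through a change of harmony — a pedal tone.

Pedal tone (pedal point).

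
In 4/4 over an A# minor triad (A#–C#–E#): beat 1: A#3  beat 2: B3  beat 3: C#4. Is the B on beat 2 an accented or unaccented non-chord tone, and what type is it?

Unaccented passing tone.

The harmony at that moment is A# minor triad (A#, C#, E#); B3 is not a chord tone.
It is approached by step up from A#3 and left by step up to C#4.
Step in, step out in the same direction — a passing tone.
It falls on a weak beat, so it is unaccented.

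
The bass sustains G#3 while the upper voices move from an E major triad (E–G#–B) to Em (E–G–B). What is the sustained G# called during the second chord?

Pedal tone (pedal point).

The harmony at that moment is E minor triad (E, G, B); G#3 is not a chord tone.
It is held over (the same pitch as the preceding G#3) and then sustained as the same pitch into the next harmony.
Sustained through a change of harmony — a pedal tone.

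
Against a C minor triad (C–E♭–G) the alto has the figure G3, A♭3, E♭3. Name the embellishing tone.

A♭3 is an escape tone.

The harmony at that moment is C minor triad (C, E♭, G); A♭3 is not a chord tone.
It is approached by step up from G3 and left by leap down to E♭3.
Step in, leap out — an escape tone.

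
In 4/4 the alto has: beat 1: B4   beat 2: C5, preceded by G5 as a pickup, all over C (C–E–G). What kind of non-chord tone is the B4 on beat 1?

The harmony at that moment is C major triad (C, E, G); B4 is not a chord tone.
It is approached by leap down from G5 and left by step up to C5.
Leap in, step out, metrically accented — an appoggiatura.

Appoggiatura.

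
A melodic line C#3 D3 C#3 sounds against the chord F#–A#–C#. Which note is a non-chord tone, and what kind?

D3 is a neighbor tone.

The harmony at that moment is F# major triad (F#, A#, C#); D3 is not a chord tone.
It is approached by step up from C#3 and left by step down to C#3.
Step away and step back to the same note — a neighbor tone (upper neighbor).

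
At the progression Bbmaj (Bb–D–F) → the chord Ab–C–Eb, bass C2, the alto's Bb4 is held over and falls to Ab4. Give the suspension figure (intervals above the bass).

7–6 suspension.

At the second chord the bass is C2. The suspended Bb4 lies a seventh above the bass; after resolving down by step to Ab4, the interval above the bass becomes a sixth.
Suspension figures are named by those two intervals: 7–6.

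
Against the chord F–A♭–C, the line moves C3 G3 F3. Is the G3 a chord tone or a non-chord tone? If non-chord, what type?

The harmony at that moment is F minor triad (F, A♭, C); G3 is not a chord tone.
It is approached by leap up from C3 and left by step down to F3.
Leap in, step out — an appoggiatura.

Non-chord tone — an appoggiatura.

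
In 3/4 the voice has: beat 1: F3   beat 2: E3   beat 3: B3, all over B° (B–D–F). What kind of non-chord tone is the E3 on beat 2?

The harmony at that moment is B diminished triad (B, D, F); E3 is not a chord tone.
It is approached by step down from F3 and left by leap up to B3.
Step in, leap out, on a weak beat — an escape tone.

Escape tone.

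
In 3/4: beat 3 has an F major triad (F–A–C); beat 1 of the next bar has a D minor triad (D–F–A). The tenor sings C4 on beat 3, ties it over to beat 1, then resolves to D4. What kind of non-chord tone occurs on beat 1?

The harmony at that moment is D minor triad (D, F, A); C4 is not a chord tone.
It is held over (the same pitch as the preceding C4) and left by step up to D4.
Held over from the previous chord and resolving up by step — a retardation.

Retardation.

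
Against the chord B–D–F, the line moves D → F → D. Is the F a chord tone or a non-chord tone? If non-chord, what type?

Chord tone (the fifth of B diminished triad).

B diminished triad contains B, D, F; F is the fifth, so it is a chord tone.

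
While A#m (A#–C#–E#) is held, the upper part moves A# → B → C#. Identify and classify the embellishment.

B is a passing tone.

The harmony at that moment is A# minor triad (A#, C#, E#); B is not a chord tone.
It is approached by step up from A# and left by step up to C#.
Step in, step out in the same direction — a passing tone.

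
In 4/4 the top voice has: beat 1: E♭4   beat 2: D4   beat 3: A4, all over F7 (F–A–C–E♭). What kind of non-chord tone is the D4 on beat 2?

The harmony at that moment is F dominant seventh chord (F, A, C, E♭); D4 is not a chord tone.
It is approached by step down from E♭4 and left by leap up to A4.
Step in, leap out, on a weak beat — an escape tone.

Escape tone.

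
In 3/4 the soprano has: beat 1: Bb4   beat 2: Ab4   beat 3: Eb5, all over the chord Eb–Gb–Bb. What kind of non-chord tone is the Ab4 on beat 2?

Escape tone.

The harmony at that moment is Eb minor triad (Eb, Gb, Bb); Ab4 is not a chord tone.
It is approached by step down from Bb4 and left by leap up to Eb5.
Step in, leap out, on a weak beat — an escape tone.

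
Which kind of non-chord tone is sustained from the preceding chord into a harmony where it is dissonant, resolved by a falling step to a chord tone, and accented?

Suspension.

Approach: by preparation — the pitch is first a chord tone, then held (tied or repeated) while the harmony changes under it. Departure: down by step. Metric position: strong.
A prepared dissonance that resolves downward by step — a suspension. (The same figure resolving upward would be a retardation.)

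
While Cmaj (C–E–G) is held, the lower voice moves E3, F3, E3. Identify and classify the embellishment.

F3 is a neighbor tone.

The harmony at that moment is C major triad (C, E, G); F3 is not a chord tone.
It is approached by step up from E3 and left by step down to E3.
Step away and step back to the same note — a neighbor tone (upper neighbor).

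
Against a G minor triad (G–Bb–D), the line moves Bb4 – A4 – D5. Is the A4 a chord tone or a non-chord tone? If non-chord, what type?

The harmony at that moment is G minor triad (G, Bb, D); A4 is not a chord tone.
It is approached by step down from Bb4 and left by leap up to D5.
Step in, leap out — an escape tone.

Non-chord tone — an escape tone.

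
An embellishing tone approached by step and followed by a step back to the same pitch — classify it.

Approach: by step. Departure: by step in the opposite direction, back to the starting pitch.
Stepwise on both sides but reversing to return to the same chord tone — a neighbor tone. (Had it continued onward in the same direction it would be a passing tone instead.)

Neighbor tone.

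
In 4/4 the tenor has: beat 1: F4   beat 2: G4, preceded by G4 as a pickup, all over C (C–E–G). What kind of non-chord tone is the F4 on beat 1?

The harmony at that moment is C major triad (C, E, G); F4 is not a chord tone.
It is approached by step down from G4 and left by step up to G4.
Step away and step back to the same note — a neighbor tone (lower neighbor).

Lower neighbor tone.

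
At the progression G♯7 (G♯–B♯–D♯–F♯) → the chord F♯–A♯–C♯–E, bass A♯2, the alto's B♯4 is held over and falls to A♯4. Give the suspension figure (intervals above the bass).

At the second chord the bass is A♯2. The suspended B♯4 lies a ninth above the bass; after resolving down by step to A♯4, the interval above the bass becomes an octave.
Suspension figures are named by those two intervals: 9–8.

9–8 suspension.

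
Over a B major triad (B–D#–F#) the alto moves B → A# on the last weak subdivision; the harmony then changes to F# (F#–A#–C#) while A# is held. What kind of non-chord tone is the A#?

A# is an anticipation.

The harmony at that moment is B major triad (B, D#, F#); A# is not a chord tone.
It is approached by step down from B and then sustained as the same pitch into the next harmony.
Arriving early and becoming a chord tone when the harmony changes — an anticipation.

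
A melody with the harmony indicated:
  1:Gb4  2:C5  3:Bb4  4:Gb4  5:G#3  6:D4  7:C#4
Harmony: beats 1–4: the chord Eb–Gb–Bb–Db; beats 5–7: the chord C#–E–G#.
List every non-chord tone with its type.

The harmony at that moment is Eb minor seventh chord (Eb, Gb, Bb, Db); C5 is not a chord tone.
It is approached by leap up from Gb4 and left by step down to Bb4.
Leap in, step out — an appoggiatura.
The harmony at that moment is C# minor triad (C#, E, G#); D4 is not a chord tone.
It is approached by leap up from G#3 and left by step down to C#4.
Leap in, step out — an appoggiatura.

C5 (beat 2) — appoggiatura; D4 (beat 6) — appoggiatura.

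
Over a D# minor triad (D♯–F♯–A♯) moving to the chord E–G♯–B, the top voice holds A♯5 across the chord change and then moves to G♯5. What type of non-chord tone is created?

A♯5 is a suspension.

The harmony at that moment is E major triad (E, G♯, B); A♯5 is not a chord tone.
It is held over (the same pitch as the preceding A♯5) and left by step down to G♯5.
Held over from the previous chord and resolving down by step — a suspension.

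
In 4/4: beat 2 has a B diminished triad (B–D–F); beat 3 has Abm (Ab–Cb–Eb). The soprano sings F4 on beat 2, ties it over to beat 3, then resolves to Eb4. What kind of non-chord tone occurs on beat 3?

The harmony at that moment is Ab minor triad (Ab, Cb, Eb); F4 is not a chord tone.
It is held over (the same pitch as the preceding F4) and left by step down to Eb4.
Held over from the previous chord and resolving down by step — a suspension.

Suspension.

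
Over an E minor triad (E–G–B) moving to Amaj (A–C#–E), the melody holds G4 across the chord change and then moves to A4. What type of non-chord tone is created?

G4 is a retardation.

The harmony at that moment is A major triad (A, C#, E); G4 is not a chord tone.
It is held over (the same pitch as the preceding G4) and left by step up to A4.
Held over from the previous chord and resolving up by step — a retardation.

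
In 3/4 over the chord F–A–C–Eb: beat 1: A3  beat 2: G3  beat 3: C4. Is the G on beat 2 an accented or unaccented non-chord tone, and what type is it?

The harmony at that moment is F dominant seventh chord (F, A, C, Eb); G3 is not a chord tone.
It is approached by step down from A3 and left by leap up to C4.
Step in, leap out — an escape tone.
It falls on a weak beat, so it is unaccented.

Unaccented escape tone.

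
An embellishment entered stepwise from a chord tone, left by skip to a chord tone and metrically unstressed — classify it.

Approach: by step. Departure: by leap. Metric position: weak.
Step in, leap out, from a weak position — an escape tone (échappée). (It is the mirror image of the appoggiatura, which leaps in and steps out on a strong beat.)

Escape tone.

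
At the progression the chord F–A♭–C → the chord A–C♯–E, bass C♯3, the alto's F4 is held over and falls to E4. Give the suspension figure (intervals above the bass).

4–3 suspension.

At the second chord the bass is C♯3. The suspended F4 lies a fourth above the bass; after resolving down by step to E4, the interval above the bass becomes a third.
Suspension figures are named by those two intervals: 4–3.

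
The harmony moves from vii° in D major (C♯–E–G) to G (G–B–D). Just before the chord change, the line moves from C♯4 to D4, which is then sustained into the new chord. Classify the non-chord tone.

The harmony at that moment is C♯ diminished triad (C♯, E, G); D4 is not a chord tone.
It is approached by step up from C♯4 and then sustained as the same pitch into the next harmony.
Arriving early and becoming a chord tone when the harmony changes — an anticipation.

D4 is an anticipation.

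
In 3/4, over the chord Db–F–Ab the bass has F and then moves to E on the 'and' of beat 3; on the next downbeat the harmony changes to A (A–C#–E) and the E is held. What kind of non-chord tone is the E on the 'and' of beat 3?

Anticipation.

The harmony at that moment is Db major triad (Db, F, Ab); E is not a chord tone.
It is approached by step down from F and then sustained as the same pitch into the next harmony.
Arriving early and becoming a chord tone when the harmony changes — an anticipation.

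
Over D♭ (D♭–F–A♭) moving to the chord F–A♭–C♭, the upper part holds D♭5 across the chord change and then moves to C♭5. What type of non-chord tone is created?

D♭5 is a suspension.

The harmony at that moment is F diminished triad (F, A♭, C♭); D♭5 is not a chord tone.
It is held over (the same pitch as the preceding D♭5) and left by step down to C♭5.
Held over from the previous chord and resolving down by step — a suspension.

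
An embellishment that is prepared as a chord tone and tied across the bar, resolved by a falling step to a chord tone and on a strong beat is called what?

Suspension.

Approach: by preparation — the pitch is first a chord tone, then held (tied or repeated) while the harmony changes under it. Departure: down by step. Metric position: strong.
A prepared dissonance that resolves downward by step — a suspension. (The same figure resolving upward would be a retardation.)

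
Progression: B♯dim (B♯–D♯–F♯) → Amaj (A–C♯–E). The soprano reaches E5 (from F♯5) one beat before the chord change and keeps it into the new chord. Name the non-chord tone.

The harmony at that moment is B♯ diminished triad (B♯, D♯, F♯); E5 is not a chord tone.
It is approached by step down from F♯5 and then sustained as the same pitch into the next harmony.
Arriving early and becoming a chord tone when the harmony changes — an anticipation.

E5 is an anticipation.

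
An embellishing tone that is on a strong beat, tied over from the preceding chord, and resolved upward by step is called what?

Approach: by preparation — the pitch is first a chord tone, then held (tied or repeated) while the harmony changes under it. Departure: up by step. Metric position: strong.
A prepared dissonance that resolves upward by step — a retardation. (The same figure resolving downward would be a suspension.)

Retardation.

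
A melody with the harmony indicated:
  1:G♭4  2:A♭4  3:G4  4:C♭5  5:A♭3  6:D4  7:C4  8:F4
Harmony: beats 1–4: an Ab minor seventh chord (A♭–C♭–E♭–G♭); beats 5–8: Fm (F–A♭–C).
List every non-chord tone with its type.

The harmony at that moment is A♭ minor seventh chord (A♭, C♭, E♭, G♭); G4 is not a chord tone.
It is approached by step down from A♭4 and left by leap up to C♭5.
Step in, leap out — an escape tone.
The harmony at that moment is F minor triad (F, A♭, C); D4 is not a chord tone.
It is approached by leap up from A♭3 and left by step down to C4.
Leap in, step out — an appoggiatura.

G4 (beat 3) — escape tone; D4 (beat 6) — appoggiatura.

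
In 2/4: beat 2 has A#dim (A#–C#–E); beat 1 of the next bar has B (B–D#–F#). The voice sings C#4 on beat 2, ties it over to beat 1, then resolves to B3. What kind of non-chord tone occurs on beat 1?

The harmony at that moment is B major triad (B, D#, F#); C#4 is not a chord tone.
It is held over (the same pitch as the preceding C#4) and left by step down to B3.
Held over from the previous chord and resolving down by step — a suspension.

Suspension.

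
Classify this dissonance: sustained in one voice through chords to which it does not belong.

Approach: none. Departure: none — a single pitch is sustained while the chords change around it, passing through harmonies that do not contain it.
No melodic motion at all; the dissonance is created entirely by the moving harmonies against the stationary note — a pedal tone (pedal point).

Pedal tone.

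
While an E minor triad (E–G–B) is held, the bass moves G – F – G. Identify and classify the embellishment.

F is a neighbor tone.

The harmony at that moment is E minor triad (E, G, B); F is not a chord tone.
It is approached by step down from G and left by step up to G.
Step away and step back to the same note — a neighbor tone (lower neighbor).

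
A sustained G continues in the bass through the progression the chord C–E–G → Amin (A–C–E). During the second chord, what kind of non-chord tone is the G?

Pedal tone (pedal point).

The harmony at that moment is A minor triad (A, C, E); G is not a chord tone.
It is held over (the same pitch as the preceding G) and then sustained as the same pitch into the next harmony.
Sustained through a change of harmony — a pedal tone.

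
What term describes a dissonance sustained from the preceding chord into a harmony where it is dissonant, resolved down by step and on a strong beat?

Approach: by preparation — the pitch is first a chord tone, then held (tied or repeated) while the harmony changes under it. Departure: down by step. Metric position: strong.
A prepared dissonance that resolves downward by step — a suspension. (The same figure resolving upward would be a retardation.)

Suspension.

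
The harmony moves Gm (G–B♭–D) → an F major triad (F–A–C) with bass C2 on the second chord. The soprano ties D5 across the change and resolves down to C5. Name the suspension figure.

At the second chord the bass is C2. The suspended D5 lies a ninth above the bass; after resolving down by step to C5, the interval above the bass becomes an octave.
Suspension figures are named by those two intervals: 9–8.

9–8 suspension.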